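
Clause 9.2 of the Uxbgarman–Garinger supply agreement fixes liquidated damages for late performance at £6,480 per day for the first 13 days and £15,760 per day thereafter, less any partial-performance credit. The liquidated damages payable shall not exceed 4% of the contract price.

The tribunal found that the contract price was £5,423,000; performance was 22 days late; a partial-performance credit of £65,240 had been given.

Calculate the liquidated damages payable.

£160,840

First 13 days: 13 × £6,480 = £84,240
Remaining days: (22 − 13) × £15,760 = £141,840
Accrued per-day damages: £84,240 + £141,840 = £226,080
Less partial-performance credit: £226,080 − £65,240 = £160,840
Cap: 4% of £5,423,000 = £216,920
Cap at £216,920: £160,840 is within the cap, no reduction.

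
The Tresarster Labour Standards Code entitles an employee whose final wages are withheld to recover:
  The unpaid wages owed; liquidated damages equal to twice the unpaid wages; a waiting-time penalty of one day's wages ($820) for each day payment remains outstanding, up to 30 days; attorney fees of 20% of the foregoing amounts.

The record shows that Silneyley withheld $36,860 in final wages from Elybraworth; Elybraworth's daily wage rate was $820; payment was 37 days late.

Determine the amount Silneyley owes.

Doubled: 2 × $36,860 = $73,720
Penalty days: min(37, 30) = 30
Waiting-time penalty: 30 × $820 = $24,600
Subtotal: $36,860 + $73,720 + $24,600 = $135,180
Attorney fees: 20% of $135,180 = $27,036
Total award: $135,180 + $27,036 = $162,216

$162,216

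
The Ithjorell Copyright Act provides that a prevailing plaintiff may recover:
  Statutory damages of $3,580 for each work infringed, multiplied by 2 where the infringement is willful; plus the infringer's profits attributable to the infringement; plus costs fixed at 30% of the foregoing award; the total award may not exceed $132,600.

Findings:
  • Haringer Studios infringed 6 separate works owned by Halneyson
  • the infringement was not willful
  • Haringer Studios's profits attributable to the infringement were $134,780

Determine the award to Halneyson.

Statutory damages: 6 × $3,580 = $21,480
Infringement not willful: no ×2 enhancement.
Combined award: $21,480 + $134,780 = $156,260
Costs: 30% of $156,260 = $46,878
Award plus costs: $156,260 + $46,878 = $203,138
Cap at $132,600: $203,138 exceeds the cap → $132,600

$132,600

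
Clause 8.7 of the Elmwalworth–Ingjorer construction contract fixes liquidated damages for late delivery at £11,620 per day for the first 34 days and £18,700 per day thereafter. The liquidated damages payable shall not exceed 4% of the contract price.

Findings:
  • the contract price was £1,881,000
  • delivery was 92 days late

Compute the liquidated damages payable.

Liquidated damages: £75,240

First 34 days: 34 × £11,620 = £395,080
Remaining days: (92 − 34) × £18,700 = £1,084,600
Accrued per-day damages: £395,080 + £1,084,600 = £1,479,680
Cap: 4% of £1,881,000 = £75,240
Cap at £75,240: £1,479,680 exceeds the cap → £75,240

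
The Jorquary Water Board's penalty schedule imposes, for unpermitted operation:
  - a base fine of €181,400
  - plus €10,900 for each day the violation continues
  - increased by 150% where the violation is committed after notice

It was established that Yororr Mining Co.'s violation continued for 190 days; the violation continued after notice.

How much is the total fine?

Per-day component: 190 × €10,900 = €2,071,000
Base plus per-day: €181,400 + €2,071,000 = €2,252,400
Enhancement: 150% of €2,252,400 = €3,378,600
Enhanced fine: €2,252,400 + €3,378,600 = €5,631,000

€5,631,000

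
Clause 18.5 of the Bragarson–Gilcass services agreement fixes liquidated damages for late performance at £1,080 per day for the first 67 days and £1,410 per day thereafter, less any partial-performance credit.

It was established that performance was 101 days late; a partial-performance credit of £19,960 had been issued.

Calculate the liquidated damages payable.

£100,340

First 67 days: 67 × £1,080 = £72,360
Remaining days: (101 − 67) × £1,410 = £47,940
Accrued per-day damages: £72,360 + £47,940 = £120,300
Less partial-performance credit: £120,300 − £19,960 = £100,340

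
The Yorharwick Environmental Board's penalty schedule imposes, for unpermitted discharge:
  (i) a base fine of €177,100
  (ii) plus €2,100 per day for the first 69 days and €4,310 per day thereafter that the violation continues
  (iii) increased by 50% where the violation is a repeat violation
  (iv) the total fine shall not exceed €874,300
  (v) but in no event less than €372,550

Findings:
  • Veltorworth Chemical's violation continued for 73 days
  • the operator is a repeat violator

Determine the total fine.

First 69 days: 69 × €2,100 = €144,900
Remaining days: (73 − 69) × €4,310 = €17,240
Per-day component: €144,900 + €17,240 = €162,140
Base plus per-day: €177,100 + €162,140 = €339,240
Enhancement: 50% of €339,240 = €169,620
Enhanced fine: €339,240 + €169,620 = €508,860
Cap at €874,300: €508,860 is within the cap, no reduction.
Minimum €372,550: €508,860 meets the minimum, no increase.

Civil penalty: €508,860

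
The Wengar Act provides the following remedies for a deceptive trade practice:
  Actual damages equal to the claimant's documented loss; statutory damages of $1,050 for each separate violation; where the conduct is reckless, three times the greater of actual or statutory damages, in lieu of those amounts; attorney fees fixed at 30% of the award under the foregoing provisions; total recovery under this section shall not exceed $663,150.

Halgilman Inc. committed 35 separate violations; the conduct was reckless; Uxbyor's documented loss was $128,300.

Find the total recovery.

Statutory damages: 35 × $1,050 = $36,750
Greater of actual damages ($128,300) or statutory damages ($36,750): $128,300
Trebled: 3 × $128,300 = $384,900
Attorney fees: 30% of $384,900 = $115,470
Total before cap: $384,900 + $115,470 = $500,370
Cap at $663,150: $500,370 is within the cap, no reduction.

$500,370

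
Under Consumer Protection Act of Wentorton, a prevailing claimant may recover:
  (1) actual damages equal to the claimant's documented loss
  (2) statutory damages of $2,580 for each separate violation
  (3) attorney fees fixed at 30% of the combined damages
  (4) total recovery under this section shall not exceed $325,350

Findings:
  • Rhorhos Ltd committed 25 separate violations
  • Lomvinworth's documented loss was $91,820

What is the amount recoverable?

Statutory damages: 25 × $2,580 = $64,500
Combined damages: $91,820 + $64,500 = $156,320
Attorney fees: 30% of $156,320 = $46,896
Total before cap: $156,320 + $46,896 = $203,216
Cap at $325,350: $203,216 is within the cap, no reduction.

$203,216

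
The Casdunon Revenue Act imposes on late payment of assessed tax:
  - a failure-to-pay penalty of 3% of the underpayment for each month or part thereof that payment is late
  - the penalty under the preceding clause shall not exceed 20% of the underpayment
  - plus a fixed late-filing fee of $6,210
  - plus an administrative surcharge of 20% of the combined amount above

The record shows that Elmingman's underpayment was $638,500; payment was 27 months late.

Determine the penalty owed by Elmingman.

Accrued rate: 3% × 27 = 81%, capped at 20% → 20%
Failure-to-pay penalty: 20% of $638,500 = $127,700
Penalty before surcharge: $127,700 + $6,210 = $133,910
Administrative surcharge: 20% of $133,910 = $26,782
Total penalty: $133,910 + $26,782 = $160,692

$160,692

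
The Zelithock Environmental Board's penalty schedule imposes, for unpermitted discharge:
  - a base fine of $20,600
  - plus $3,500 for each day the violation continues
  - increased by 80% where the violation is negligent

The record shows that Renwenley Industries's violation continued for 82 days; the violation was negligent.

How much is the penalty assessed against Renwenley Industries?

$553,680

Per-day component: 82 × $3,500 = $287,000
Base plus per-day: $20,600 + $287,000 = $307,600
Enhancement: 80% of $307,600 = $246,080
Enhanced fine: $307,600 + $246,080 = $553,680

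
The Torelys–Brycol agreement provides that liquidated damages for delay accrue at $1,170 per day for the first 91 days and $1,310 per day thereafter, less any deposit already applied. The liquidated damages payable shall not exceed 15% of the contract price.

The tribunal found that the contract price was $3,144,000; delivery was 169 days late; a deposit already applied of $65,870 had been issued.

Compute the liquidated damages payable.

$142,780

First 91 days: 91 × $1,170 = $106,470
Remaining days: (169 − 91) × $1,310 = $102,180
Accrued per-day damages: $106,470 + $102,180 = $208,650
Less deposit already applied: $208,650 − $65,870 = $142,780
Cap: 15% of $3,144,000 = $471,600
Cap at $471,600: $142,780 is within the cap, no reduction.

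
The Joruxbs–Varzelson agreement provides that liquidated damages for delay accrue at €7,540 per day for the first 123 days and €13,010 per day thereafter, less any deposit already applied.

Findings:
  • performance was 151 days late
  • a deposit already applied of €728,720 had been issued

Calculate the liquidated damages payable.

€562,980

First 123 days: 123 × €7,540 = €927,420
Remaining days: (151 − 123) × €13,010 = €364,280
Accrued per-day damages: €927,420 + €364,280 = €1,291,700
Less deposit already applied: €1,291,700 − €728,720 = €562,980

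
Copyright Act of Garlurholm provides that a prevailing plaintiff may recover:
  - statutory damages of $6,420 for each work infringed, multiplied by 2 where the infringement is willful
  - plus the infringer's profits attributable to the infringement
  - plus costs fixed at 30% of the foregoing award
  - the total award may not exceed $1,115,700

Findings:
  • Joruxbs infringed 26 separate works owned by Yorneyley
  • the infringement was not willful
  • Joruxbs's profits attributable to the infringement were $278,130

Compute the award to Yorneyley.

$578,565

Statutory damages: 26 × $6,420 = $166,920
Infringement not willful: no ×2 enhancement.
Combined award: $166,920 + $278,130 = $445,050
Costs: 30% of $445,050 = $133,515
Award plus costs: $445,050 + $133,515 = $578,565
Cap at $1,115,700: $578,565 is within the cap, no reduction.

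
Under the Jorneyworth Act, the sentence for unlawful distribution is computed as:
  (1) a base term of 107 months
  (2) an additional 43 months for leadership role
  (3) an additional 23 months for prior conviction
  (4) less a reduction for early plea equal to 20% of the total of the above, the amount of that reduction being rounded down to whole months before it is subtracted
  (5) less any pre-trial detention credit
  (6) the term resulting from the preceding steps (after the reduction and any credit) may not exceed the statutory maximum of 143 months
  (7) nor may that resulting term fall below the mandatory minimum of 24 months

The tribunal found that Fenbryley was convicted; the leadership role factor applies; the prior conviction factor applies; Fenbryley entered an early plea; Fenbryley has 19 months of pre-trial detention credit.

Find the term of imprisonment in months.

120 months

Leadership role enhancement: +43 months
Prior conviction enhancement: +23 months
Adjusted term: 107 months + 43 months + 23 months = 173 months
Early plea reduction: 20% of 173 months = 34 months (rounded down)
After reduction: 173 − 34 = 139 months
Less pre-trial detention credit: 139 months − 19 months = 120 months
Cap at 143 months: 120 months is within the cap, no reduction.
Minimum 24 months: 120 months meets the minimum, no increase.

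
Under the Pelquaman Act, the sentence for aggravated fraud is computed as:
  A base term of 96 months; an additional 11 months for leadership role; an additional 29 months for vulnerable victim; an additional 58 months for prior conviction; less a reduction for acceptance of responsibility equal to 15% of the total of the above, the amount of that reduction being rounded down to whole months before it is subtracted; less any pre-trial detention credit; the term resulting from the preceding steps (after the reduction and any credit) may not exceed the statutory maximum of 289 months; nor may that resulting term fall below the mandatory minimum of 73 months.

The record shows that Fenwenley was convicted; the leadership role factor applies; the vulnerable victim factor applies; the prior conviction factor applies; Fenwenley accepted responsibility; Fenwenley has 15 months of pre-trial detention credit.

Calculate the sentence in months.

Sentence: 150 months

Leadership role enhancement: +11 months
Vulnerable victim enhancement: +29 months
Prior conviction enhancement: +58 months
Adjusted term: 96 months + 11 months + 29 months + 58 months = 194 months
Acceptance of responsibility reduction: 15% of 194 months = 29 months (rounded down)
After reduction: 194 − 29 = 165 months
Less pre-trial detention credit: 165 months − 15 months = 150 months
Cap at 289 months: 150 months is within the cap, no reduction.
Minimum 73 months: 150 months meets the minimum, no increase.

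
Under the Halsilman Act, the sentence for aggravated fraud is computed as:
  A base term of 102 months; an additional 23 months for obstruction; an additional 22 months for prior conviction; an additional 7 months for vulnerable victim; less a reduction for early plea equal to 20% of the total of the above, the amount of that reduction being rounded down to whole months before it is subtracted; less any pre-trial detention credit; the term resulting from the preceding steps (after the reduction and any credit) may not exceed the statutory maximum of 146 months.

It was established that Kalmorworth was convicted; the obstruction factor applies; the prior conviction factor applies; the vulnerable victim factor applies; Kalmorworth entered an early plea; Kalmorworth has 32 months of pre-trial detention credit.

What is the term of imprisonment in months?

92 months

Obstruction enhancement: +23 months
Prior conviction enhancement: +22 months
Vulnerable victim enhancement: +7 months
Adjusted term: 102 months + 23 months + 22 months + 7 months = 154 months
Early plea reduction: 20% of 154 months = 30 months (rounded down)
After reduction: 154 − 30 = 124 months
Less pre-trial detention credit: 124 months − 32 months = 92 months
Cap at 146 months: 92 months is within the cap, no reduction.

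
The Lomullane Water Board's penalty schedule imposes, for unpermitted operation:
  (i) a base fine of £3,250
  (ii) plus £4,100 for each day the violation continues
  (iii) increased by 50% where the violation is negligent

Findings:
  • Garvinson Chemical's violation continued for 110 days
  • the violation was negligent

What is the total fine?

Per-day component: 110 × £4,100 = £451,000
Base plus per-day: £3,250 + £451,000 = £454,250
Enhancement: 50% of £454,250 = £227,125
Enhanced fine: £454,250 + £227,125 = £681,375

£681,375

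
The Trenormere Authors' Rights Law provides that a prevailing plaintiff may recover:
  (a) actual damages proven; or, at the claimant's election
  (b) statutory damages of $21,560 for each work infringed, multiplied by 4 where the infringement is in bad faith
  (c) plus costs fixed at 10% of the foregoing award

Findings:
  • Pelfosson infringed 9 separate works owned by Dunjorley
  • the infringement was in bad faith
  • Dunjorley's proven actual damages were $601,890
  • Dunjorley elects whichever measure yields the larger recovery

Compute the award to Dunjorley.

$853,776

Statutory damages: 9 × $21,560 = $194,040
Multiplied by 4: 4 × $194,040 = $776,160
Greater of actual damages ($601,890) or enhanced statutory damages ($776,160): $776,160
Costs: 10% of $776,160 = $77,616
Award plus costs: $776,160 + $77,616 = $853,776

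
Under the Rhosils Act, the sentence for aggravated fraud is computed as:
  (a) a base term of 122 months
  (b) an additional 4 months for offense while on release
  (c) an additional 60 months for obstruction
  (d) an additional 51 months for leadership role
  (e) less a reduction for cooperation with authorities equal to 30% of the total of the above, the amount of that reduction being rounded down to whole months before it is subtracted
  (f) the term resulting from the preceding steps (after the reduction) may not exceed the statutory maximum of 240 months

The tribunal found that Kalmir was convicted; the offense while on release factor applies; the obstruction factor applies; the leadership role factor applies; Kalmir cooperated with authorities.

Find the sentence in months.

Offense while on release enhancement: +4 months
Obstruction enhancement: +60 months
Leadership role enhancement: +51 months
Adjusted term: 122 months + 4 months + 60 months + 51 months = 237 months
Cooperation with authorities reduction: 30% of 237 months = 71 months (rounded down)
After reduction: 237 − 71 = 166 months
Cap at 240 months: 166 months is within the cap, no reduction.

166 months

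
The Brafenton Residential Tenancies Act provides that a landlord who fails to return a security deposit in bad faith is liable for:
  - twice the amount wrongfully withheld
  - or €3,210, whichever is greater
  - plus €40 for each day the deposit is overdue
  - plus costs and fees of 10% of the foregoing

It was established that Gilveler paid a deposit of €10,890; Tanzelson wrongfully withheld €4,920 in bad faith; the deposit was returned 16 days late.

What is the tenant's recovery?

Doubled: 2 × €4,920 = €9,840
Minimum €3,210: €9,840 meets the minimum, no increase.
Late-return penalty: 16 × €40 = €640
Damages plus late penalty: €9,840 + €640 = €10,480
Costs and fees: 10% of €10,480 = €1,048
Total recovery: €10,480 + €1,048 = €11,528

€11,528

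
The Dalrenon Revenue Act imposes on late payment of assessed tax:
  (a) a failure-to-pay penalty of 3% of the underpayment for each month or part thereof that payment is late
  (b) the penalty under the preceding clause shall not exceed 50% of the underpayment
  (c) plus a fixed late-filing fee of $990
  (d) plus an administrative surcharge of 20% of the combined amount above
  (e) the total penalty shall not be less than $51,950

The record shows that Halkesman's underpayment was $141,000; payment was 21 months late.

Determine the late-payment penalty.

$85,788

Accrued rate: 3% × 21 = 63%, capped at 50% → 50%
Failure-to-pay penalty: 50% of $141,000 = $70,500
Penalty before surcharge: $70,500 + $990 = $71,490
Administrative surcharge: 20% of $71,490 = $14,298
Total penalty: $71,490 + $14,298 = $85,788
Minimum $51,950: $85,788 meets the minimum, no increase.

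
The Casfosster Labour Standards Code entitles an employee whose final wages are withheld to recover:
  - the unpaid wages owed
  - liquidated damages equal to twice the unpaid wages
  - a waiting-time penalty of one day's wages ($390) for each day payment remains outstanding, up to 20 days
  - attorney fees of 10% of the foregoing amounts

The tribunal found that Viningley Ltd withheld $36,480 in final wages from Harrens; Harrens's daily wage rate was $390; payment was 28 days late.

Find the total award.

$128,964

Doubled: 2 × $36,480 = $72,960
Penalty days: min(28, 20) = 20
Waiting-time penalty: 20 × $390 = $7,800
Subtotal: $36,480 + $72,960 + $7,800 = $117,240
Attorney fees: 10% of $117,240 = $11,724
Total award: $117,240 + $11,724 = $128,964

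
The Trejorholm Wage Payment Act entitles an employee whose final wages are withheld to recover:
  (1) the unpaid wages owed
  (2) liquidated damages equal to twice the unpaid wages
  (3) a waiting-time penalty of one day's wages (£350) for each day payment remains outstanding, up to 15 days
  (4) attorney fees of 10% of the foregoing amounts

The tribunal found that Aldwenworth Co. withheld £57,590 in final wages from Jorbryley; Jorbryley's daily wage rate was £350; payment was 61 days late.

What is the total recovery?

£195,822

Doubled: 2 × £57,590 = £115,180
Penalty days: min(61, 15) = 15
Waiting-time penalty: 15 × £350 = £5,250
Subtotal: £57,590 + £115,180 + £5,250 = £178,020
Attorney fees: 10% of £178,020 = £17,802
Total award: £178,020 + £17,802 = £195,822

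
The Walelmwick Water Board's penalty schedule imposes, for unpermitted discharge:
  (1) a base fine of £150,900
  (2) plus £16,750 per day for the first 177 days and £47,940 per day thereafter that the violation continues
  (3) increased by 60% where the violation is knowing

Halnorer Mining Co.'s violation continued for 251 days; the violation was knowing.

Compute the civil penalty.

First 177 days: 177 × £16,750 = £2,964,750
Remaining days: (251 − 177) × £47,940 = £3,547,560
Per-day component: £2,964,750 + £3,547,560 = £6,512,310
Base plus per-day: £150,900 + £6,512,310 = £6,663,210
Enhancement: 60% of £6,663,210 = £3,997,926
Enhanced fine: £6,663,210 + £3,997,926 = £10,661,136

£10,661,136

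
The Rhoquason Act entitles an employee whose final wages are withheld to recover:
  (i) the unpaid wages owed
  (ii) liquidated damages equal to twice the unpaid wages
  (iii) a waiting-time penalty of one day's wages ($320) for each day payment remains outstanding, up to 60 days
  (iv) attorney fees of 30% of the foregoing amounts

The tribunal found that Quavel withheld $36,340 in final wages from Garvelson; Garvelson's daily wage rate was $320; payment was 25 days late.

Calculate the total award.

Total award: $152,126

Doubled: 2 × $36,340 = $72,680
Penalty days: min(25, 60) = 25
Waiting-time penalty: 25 × $320 = $8,000
Subtotal: $36,340 + $72,680 + $8,000 = $117,020
Attorney fees: 30% of $117,020 = $35,106
Total award: $117,020 + $35,106 = $152,126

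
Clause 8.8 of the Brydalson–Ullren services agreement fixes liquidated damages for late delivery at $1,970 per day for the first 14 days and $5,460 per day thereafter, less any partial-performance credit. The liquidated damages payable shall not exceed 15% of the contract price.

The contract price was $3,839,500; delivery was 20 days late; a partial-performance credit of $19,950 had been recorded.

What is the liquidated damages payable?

First 14 days: 14 × $1,970 = $27,580
Remaining days: (20 − 14) × $5,460 = $32,760
Accrued per-day damages: $27,580 + $32,760 = $60,340
Less partial-performance credit: $60,340 − $19,950 = $40,390
Cap: 15% of $3,839,500 = $575,925
Cap at $575,925: $40,390 is within the cap, no reduction.

Liquidated damages: $40,390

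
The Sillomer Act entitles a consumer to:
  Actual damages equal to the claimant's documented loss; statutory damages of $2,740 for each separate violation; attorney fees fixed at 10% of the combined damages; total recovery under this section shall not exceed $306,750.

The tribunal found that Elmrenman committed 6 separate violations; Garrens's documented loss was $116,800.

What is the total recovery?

Statutory damages: 6 × $2,740 = $16,440
Combined damages: $116,800 + $16,440 = $133,240
Attorney fees: 10% of $133,240 = $13,324
Total before cap: $133,240 + $13,324 = $146,564
Cap at $306,750: $146,564 is within the cap, no reduction.

$146,564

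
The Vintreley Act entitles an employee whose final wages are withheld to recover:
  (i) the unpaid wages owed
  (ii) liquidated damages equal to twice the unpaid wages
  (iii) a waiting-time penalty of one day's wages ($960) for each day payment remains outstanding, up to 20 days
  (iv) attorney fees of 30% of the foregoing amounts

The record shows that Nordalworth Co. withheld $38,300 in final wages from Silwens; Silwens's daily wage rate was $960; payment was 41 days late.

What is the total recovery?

$174,330

Doubled: 2 × $38,300 = $76,600
Penalty days: min(41, 20) = 20
Waiting-time penalty: 20 × $960 = $19,200
Subtotal: $38,300 + $76,600 + $19,200 = $134,100
Attorney fees: 30% of $134,100 = $40,230
Total award: $134,100 + $40,230 = $174,330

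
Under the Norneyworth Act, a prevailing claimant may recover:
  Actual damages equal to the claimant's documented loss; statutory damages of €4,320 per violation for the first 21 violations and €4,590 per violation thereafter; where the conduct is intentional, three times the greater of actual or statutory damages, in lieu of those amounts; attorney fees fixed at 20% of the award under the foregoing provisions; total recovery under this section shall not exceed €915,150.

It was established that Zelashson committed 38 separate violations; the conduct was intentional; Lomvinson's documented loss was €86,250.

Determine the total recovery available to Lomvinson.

First 21 violations: 21 × €4,320 = €90,720
Remaining violations: (38 − 21) × €4,590 = €78,030
Statutory damages: €90,720 + €78,030 = €168,750
Greater of actual damages (€86,250) or statutory damages (€168,750): €168,750
Trebled: 3 × €168,750 = €506,250
Attorney fees: 20% of €506,250 = €101,250
Total before cap: €506,250 + €101,250 = €607,500
Cap at €915,150: €607,500 is within the cap, no reduction.

€607,500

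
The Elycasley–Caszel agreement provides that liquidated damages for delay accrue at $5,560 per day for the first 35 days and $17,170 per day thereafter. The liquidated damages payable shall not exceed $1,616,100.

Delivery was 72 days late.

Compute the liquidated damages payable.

First 35 days: 35 × $5,560 = $194,600
Remaining days: (72 − 35) × $17,170 = $635,290
Accrued per-day damages: $194,600 + $635,290 = $829,890
Cap at $1,616,100: $829,890 is within the cap, no reduction.

$829,890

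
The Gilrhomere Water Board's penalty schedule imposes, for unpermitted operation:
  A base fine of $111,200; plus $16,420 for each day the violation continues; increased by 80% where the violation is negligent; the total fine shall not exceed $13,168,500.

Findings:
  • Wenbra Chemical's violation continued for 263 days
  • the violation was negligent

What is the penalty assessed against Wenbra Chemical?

$7,973,388

Per-day component: 263 × $16,420 = $4,318,460
Base plus per-day: $111,200 + $4,318,460 = $4,429,660
Enhancement: 80% of $4,429,660 = $3,543,728
Enhanced fine: $4,429,660 + $3,543,728 = $7,973,388
Cap at $13,168,500: $7,973,388 is within the cap, no reduction.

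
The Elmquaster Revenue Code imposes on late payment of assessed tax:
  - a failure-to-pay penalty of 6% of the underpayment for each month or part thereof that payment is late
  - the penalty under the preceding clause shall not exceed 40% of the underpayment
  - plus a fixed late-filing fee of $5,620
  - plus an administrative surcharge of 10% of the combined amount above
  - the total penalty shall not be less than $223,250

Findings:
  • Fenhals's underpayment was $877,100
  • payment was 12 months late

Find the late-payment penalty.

Penalty: $392,106

Accrued rate: 6% × 12 = 72%, capped at 40% → 40%
Failure-to-pay penalty: 40% of $877,100 = $350,840
Penalty before surcharge: $350,840 + $5,620 = $356,460
Administrative surcharge: 10% of $356,460 = $35,646
Total penalty: $356,460 + $35,646 = $392,106
Minimum $223,250: $392,106 meets the minimum, no increase.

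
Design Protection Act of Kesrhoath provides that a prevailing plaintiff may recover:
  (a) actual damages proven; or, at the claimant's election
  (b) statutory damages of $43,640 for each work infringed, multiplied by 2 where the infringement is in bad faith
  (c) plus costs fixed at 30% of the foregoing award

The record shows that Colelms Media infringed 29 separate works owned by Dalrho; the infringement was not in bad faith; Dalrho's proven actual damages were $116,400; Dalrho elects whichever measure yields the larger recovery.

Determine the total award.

Award: $1,645,228

Statutory damages: 29 × $43,640 = $1,265,560
Infringement not in bad faith: no ×2 enhancement.
Greater of actual damages ($116,400) or statutory damages ($1,265,560): $1,265,560
Costs: 30% of $1,265,560 = $379,668
Award plus costs: $1,265,560 + $379,668 = $1,645,228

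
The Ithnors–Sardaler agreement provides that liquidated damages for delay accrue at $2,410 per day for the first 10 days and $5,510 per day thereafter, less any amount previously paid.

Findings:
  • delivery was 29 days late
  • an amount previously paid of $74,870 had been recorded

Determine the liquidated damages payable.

$53,920

First 10 days: 10 × $2,410 = $24,100
Remaining days: (29 − 10) × $5,510 = $104,690
Accrued per-day damages: $24,100 + $104,690 = $128,790
Less amount previously paid: $128,790 − $74,870 = $53,920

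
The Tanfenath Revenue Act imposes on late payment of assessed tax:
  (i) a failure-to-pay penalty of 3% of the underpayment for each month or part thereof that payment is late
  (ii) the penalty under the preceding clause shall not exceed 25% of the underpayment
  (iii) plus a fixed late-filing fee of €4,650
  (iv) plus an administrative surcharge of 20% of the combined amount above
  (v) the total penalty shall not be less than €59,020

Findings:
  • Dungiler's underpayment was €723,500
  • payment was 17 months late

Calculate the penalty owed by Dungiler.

Accrued rate: 3% × 17 = 51%, capped at 25% → 25%
Failure-to-pay penalty: 25% of €723,500 = €180,875
Penalty before surcharge: €180,875 + €4,650 = €185,525
Administrative surcharge: 20% of €185,525 = €37,105
Total penalty: €185,525 + €37,105 = €222,630
Minimum €59,020: €222,630 meets the minimum, no increase.

€222,630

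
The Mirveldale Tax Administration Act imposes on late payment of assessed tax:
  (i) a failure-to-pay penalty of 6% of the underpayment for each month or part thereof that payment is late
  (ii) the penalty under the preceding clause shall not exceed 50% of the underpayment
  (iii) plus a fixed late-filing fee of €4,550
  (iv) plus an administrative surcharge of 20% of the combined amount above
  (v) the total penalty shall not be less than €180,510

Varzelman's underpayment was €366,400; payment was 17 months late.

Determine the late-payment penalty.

€225,300

Accrued rate: 6% × 17 = 102%, capped at 50% → 50%
Failure-to-pay penalty: 50% of €366,400 = €183,200
Penalty before surcharge: €183,200 + €4,550 = €187,750
Administrative surcharge: 20% of €187,750 = €37,550
Total penalty: €187,750 + €37,550 = €225,300
Minimum €180,510: €225,300 meets the minimum, no increase.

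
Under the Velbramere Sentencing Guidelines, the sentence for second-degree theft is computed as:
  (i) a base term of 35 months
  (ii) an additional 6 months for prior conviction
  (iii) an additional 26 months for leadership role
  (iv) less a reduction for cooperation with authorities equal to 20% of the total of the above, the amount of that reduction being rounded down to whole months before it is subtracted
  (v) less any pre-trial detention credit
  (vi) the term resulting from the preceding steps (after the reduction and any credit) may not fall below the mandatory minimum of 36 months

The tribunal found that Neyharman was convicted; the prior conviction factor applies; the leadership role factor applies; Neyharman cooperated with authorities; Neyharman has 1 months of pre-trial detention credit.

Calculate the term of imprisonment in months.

53 months

Prior conviction enhancement: +6 months
Leadership role enhancement: +26 months
Adjusted term: 35 months + 6 months + 26 months = 67 months
Cooperation with authorities reduction: 20% of 67 months = 13 months (rounded down)
After reduction: 67 − 13 = 54 months
Less pre-trial detention credit: 54 months − 1 months = 53 months
Minimum 36 months: 53 months meets the minimum, no increase.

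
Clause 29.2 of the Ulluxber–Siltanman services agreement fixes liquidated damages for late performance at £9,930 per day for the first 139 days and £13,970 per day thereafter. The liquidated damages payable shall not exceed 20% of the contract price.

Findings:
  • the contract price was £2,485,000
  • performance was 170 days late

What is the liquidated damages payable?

£497,000

First 139 days: 139 × £9,930 = £1,380,270
Remaining days: (170 − 139) × £13,970 = £433,070
Accrued per-day damages: £1,380,270 + £433,070 = £1,813,340
Cap: 20% of £2,485,000 = £497,000
Cap at £497,000: £1,813,340 exceeds the cap → £497,000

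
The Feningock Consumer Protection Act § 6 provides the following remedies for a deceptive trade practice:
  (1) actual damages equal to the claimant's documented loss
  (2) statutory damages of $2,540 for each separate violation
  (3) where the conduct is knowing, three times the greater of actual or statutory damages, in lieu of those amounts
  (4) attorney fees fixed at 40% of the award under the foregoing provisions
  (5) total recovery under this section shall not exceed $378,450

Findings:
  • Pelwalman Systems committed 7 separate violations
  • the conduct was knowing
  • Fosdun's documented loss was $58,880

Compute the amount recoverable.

Statutory damages: 7 × $2,540 = $17,780
Greater of actual damages ($58,880) or statutory damages ($17,780): $58,880
Trebled: 3 × $58,880 = $176,640
Attorney fees: 40% of $176,640 = $70,656
Total before cap: $176,640 + $70,656 = $247,296
Cap at $378,450: $247,296 is within the cap, no reduction.

$247,296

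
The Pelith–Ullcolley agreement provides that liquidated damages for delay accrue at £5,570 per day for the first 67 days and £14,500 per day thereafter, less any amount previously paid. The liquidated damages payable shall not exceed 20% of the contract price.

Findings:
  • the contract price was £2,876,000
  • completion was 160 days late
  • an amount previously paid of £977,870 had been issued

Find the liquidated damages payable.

£575,200

First 67 days: 67 × £5,570 = £373,190
Remaining days: (160 − 67) × £14,500 = £1,348,500
Accrued per-day damages: £373,190 + £1,348,500 = £1,721,690
Less amount previously paid: £1,721,690 − £977,870 = £743,820
Cap: 20% of £2,876,000 = £575,200
Cap at £575,200: £743,820 exceeds the cap → £575,200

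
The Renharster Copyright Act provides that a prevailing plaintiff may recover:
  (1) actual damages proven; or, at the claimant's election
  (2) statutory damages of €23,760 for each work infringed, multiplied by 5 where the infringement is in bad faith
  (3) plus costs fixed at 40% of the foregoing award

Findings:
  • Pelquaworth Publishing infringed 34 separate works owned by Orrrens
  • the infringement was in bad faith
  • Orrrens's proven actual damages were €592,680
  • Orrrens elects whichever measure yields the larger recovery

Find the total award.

€5,654,880

Statutory damages: 34 × €23,760 = €807,840
Multiplied by 5: 5 × €807,840 = €4,039,200
Greater of actual damages (€592,680) or enhanced statutory damages (€4,039,200): €4,039,200
Costs: 40% of €4,039,200 = €1,615,680
Award plus costs: €4,039,200 + €1,615,680 = €5,654,880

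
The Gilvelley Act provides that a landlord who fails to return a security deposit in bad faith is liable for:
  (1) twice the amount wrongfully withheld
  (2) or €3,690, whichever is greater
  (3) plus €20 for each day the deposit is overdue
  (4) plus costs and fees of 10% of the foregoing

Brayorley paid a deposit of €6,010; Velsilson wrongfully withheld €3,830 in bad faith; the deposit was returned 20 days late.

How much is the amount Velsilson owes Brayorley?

€8,866

Doubled: 2 × €3,830 = €7,660
Minimum €3,690: €7,660 meets the minimum, no increase.
Late-return penalty: 20 × €20 = €400
Damages plus late penalty: €7,660 + €400 = €8,060
Costs and fees: 10% of €8,060 = €806
Total recovery: €8,060 + €806 = €8,866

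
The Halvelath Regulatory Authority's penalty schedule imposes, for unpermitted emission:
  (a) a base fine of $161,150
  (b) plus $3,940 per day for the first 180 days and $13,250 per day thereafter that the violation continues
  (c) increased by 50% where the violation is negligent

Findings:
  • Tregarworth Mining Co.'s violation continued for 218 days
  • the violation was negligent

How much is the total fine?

First 180 days: 180 × $3,940 = $709,200
Remaining days: (218 − 180) × $13,250 = $503,500
Per-day component: $709,200 + $503,500 = $1,212,700
Base plus per-day: $161,150 + $1,212,700 = $1,373,850
Enhancement: 50% of $1,373,850 = $686,925
Enhanced fine: $1,373,850 + $686,925 = $2,060,775

Civil penalty: $2,060,775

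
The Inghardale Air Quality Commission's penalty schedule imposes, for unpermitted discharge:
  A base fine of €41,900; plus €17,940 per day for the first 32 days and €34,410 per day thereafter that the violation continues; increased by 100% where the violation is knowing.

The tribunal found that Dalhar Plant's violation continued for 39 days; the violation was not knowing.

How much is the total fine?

First 32 days: 32 × €17,940 = €574,080
Remaining days: (39 − 32) × €34,410 = €240,870
Per-day component: €574,080 + €240,870 = €814,950
Base plus per-day: €41,900 + €814,950 = €856,850
The violation was not knowing: no 100% increase.

€856,850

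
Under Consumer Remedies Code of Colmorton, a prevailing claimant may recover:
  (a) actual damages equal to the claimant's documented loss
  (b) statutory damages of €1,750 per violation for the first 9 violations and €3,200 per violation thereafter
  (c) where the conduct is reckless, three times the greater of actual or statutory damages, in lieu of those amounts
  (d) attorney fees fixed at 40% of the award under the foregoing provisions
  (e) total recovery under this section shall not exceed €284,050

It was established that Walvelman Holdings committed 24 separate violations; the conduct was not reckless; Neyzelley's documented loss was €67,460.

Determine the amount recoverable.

First 9 violations: 9 × €1,750 = €15,750
Remaining violations: (24 − 9) × €3,200 = €48,000
Statutory damages: €15,750 + €48,000 = €63,750
Conduct not reckless: the in-lieu enhancement does not apply.
Actual plus statutory damages: €67,460 + €63,750 = €131,210
Attorney fees: 40% of €131,210 = €52,484
Total before cap: €131,210 + €52,484 = €183,694
Cap at €284,050: €183,694 is within the cap, no reduction.

Total recovery: €183,694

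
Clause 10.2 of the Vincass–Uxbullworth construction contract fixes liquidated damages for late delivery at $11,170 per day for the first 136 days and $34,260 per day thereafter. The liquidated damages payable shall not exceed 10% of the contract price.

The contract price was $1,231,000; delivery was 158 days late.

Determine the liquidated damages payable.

Liquidated damages: $123,100

First 136 days: 136 × $11,170 = $1,519,120
Remaining days: (158 − 136) × $34,260 = $753,720
Accrued per-day damages: $1,519,120 + $753,720 = $2,272,840
Cap: 10% of $1,231,000 = $123,100
Cap at $123,100: $2,272,840 exceeds the cap → $123,100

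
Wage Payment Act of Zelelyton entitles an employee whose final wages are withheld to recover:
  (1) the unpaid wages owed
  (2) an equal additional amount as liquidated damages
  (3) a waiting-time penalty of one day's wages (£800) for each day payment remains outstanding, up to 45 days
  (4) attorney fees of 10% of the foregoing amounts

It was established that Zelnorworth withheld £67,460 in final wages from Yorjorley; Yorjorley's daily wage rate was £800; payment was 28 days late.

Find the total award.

Liquidated damages (equal amount): £67,460
Penalty days: min(28, 45) = 28
Waiting-time penalty: 28 × £800 = £22,400
Subtotal: £67,460 + £67,460 + £22,400 = £157,320
Attorney fees: 10% of £157,320 = £15,732
Total award: £157,320 + £15,732 = £173,052

£173,052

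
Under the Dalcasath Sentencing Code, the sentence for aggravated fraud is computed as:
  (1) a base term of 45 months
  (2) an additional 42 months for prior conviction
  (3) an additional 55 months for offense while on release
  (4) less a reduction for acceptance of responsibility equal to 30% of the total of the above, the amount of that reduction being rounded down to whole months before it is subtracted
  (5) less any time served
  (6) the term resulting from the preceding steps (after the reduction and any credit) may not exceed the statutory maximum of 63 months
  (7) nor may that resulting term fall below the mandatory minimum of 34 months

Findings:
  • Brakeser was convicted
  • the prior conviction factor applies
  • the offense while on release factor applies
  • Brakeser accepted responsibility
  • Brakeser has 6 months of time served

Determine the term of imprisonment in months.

63 months

Prior conviction enhancement: +42 months
Offense while on release enhancement: +55 months
Adjusted term: 45 months + 42 months + 55 months = 142 months
Acceptance of responsibility reduction: 30% of 142 months = 42 months (rounded down)
After reduction: 142 − 42 = 100 months
Less time served: 100 months − 6 months = 94 months
Cap at 63 months: 94 months exceeds the cap → 63 months
Minimum 34 months: 63 months meets the minimum, no increase.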